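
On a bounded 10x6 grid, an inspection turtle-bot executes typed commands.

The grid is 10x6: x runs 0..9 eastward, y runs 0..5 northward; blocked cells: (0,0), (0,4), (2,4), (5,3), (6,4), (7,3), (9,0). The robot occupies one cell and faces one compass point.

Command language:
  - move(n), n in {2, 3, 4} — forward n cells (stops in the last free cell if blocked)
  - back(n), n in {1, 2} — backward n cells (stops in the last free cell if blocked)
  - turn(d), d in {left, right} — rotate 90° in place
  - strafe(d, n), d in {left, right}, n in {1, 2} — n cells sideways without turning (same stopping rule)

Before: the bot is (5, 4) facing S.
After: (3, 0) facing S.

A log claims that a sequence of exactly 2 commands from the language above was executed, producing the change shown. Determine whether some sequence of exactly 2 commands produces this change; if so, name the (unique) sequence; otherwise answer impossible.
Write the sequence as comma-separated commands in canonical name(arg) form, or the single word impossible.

strafe(right, 2), move(4)

key: still facing S at the end — nothing in the sequence rotates
t0: (5, 4) facing S
1. strafe(right, 2) → (3, 4) facing S
2. move(4) → (3, 0) facing S
all 121 alternatives checked — unique.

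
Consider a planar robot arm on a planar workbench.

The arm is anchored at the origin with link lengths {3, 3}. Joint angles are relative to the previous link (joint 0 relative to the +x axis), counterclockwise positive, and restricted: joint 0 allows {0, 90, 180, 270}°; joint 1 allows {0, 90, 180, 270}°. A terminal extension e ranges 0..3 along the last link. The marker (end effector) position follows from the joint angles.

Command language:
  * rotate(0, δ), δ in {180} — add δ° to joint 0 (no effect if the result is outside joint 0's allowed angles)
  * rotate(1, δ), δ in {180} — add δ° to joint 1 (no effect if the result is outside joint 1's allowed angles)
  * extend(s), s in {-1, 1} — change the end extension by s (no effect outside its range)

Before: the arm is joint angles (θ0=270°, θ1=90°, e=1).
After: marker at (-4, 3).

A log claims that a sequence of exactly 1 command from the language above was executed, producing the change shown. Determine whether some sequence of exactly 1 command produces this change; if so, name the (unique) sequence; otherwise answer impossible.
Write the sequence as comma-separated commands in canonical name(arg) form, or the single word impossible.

rotate(0, 180)

from: joint angles (θ0=270°, θ1=90°, e=1)
[1] after rotate(0, 180): joint angles (θ0=90°, θ1=90°, e=1)
uniquely the one of 4 1-step routes that fits.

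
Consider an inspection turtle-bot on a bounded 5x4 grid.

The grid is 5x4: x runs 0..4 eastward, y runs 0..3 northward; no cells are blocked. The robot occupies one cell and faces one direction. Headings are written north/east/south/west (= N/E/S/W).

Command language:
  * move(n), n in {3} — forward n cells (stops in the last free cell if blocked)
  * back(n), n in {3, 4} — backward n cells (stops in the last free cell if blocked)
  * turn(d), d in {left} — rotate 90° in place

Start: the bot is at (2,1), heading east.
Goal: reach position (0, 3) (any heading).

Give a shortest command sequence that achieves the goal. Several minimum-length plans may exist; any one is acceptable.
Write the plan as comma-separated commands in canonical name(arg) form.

t0: at (2,1), heading east
1. back(4) → at (0,1), heading east
2. turn(left) → at (0,1), heading north
3. move(3) → at (0,3), heading north
shorter routes all fall short; 3 is best.

back(4), turn(left), move(3)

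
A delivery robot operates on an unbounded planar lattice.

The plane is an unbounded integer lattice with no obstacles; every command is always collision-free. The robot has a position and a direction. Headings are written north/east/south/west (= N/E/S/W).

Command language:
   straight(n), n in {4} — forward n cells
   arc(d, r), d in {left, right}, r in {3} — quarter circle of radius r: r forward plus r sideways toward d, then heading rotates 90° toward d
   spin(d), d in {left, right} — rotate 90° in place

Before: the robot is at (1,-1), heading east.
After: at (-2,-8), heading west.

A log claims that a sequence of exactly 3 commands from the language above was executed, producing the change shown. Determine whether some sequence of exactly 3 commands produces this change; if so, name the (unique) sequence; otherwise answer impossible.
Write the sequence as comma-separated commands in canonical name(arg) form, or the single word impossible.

key: cell and facing (now W) both changed — the 3 commands mix motion and turning
from: at (1,-1), heading east
[1] after spin(right): at (1,-1), heading south
[2] after straight(4): at (1,-5), heading south
[3] after arc(right, 3): at (-2,-8), heading west
no rival 3-sequence matches.

spin(right), straight(4), arc(right, 3)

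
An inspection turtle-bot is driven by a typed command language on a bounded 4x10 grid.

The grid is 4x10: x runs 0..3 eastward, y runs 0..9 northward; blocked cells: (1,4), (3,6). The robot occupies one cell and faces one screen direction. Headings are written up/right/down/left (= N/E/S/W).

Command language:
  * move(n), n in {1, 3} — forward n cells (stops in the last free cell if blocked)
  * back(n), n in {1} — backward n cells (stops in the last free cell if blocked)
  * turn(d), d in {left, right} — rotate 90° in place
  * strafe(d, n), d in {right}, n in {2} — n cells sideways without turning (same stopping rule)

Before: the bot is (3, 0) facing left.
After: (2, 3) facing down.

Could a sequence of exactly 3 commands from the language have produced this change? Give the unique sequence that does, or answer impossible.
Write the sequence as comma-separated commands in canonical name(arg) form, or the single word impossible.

all 216 sequences checked — none match.

impossible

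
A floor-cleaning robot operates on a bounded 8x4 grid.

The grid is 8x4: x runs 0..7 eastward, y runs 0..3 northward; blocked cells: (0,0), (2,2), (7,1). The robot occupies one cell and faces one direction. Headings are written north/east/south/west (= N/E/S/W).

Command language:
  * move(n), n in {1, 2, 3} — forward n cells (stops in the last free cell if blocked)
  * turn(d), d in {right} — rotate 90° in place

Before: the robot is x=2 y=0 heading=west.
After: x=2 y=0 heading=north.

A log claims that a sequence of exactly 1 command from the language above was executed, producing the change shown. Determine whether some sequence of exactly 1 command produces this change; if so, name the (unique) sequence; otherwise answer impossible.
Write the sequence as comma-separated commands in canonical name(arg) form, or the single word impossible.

key: parked at (2,0) the whole time — nothing moves the robot
initial: x=2 y=0 heading=west
1. turn(right) → x=2 y=0 heading=north
no other 1-command option fits: unique.

turn(right)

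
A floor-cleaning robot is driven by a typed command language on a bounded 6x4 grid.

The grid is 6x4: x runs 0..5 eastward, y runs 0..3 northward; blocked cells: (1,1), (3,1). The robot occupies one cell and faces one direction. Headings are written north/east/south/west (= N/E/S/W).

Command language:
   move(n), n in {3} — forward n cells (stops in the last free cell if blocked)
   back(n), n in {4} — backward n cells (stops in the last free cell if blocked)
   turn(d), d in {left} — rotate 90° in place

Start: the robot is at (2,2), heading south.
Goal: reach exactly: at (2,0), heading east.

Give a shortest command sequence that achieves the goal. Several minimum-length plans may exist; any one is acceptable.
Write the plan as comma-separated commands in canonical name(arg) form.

move(3), turn(left)

begin: at (2,2), heading south
t=1 move(3) ⇒ at (2,0), heading south
t=2 turn(left) ⇒ at (2,0), heading east
minimal: 2 command(s), checked below 2.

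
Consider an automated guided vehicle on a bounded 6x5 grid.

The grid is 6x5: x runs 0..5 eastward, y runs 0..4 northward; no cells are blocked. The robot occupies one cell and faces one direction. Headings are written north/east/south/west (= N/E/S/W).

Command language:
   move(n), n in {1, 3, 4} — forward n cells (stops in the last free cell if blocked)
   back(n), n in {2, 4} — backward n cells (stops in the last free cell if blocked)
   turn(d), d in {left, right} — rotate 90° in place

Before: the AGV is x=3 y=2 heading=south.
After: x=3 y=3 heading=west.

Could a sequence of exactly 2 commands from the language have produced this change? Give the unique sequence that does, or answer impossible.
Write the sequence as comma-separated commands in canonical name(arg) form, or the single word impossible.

impossible

every 2-command combo misses the target.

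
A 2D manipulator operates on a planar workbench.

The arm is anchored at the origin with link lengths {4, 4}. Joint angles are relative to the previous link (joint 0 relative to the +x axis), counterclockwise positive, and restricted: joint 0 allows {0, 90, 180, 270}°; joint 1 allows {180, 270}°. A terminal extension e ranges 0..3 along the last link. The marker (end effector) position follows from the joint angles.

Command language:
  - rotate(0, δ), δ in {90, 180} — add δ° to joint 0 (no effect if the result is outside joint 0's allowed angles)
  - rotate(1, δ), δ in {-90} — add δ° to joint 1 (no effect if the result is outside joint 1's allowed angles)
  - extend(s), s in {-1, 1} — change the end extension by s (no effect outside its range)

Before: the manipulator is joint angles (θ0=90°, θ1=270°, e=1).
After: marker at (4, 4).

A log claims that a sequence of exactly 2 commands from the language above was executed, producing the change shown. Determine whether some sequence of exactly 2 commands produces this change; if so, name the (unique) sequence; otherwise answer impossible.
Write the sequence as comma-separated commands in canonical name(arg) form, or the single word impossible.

extend(-1), extend(-1)

start: joint angles (θ0=90°, θ1=270°, e=1)
[1] after extend(-1): joint angles (θ0=90°, θ1=270°, e=0)
[2] after extend(-1): joint angles (θ0=90°, θ1=270°, e=0)
uniquely the one of 25 2-step routes that fits.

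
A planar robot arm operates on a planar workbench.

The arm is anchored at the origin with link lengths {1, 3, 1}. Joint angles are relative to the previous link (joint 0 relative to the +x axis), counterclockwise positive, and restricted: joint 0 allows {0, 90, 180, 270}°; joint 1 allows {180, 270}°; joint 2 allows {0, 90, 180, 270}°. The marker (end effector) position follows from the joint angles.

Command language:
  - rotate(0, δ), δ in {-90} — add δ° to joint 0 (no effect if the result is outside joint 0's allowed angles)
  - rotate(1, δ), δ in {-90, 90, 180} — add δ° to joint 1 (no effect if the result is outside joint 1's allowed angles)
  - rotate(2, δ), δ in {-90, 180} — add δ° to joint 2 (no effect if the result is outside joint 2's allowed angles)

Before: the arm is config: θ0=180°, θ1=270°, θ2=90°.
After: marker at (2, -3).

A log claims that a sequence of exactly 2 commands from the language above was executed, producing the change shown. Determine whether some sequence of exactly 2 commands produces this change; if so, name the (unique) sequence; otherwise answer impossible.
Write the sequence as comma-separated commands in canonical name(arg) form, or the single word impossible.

rotate(0, -90), rotate(0, -90)

initial: config: θ0=180°, θ1=270°, θ2=90°
1. rotate(0, -90) → config: θ0=90°, θ1=270°, θ2=90°
2. rotate(0, -90) → config: θ0=0°, θ1=270°, θ2=90°
uniquely the one of 36 2-step routes that fits.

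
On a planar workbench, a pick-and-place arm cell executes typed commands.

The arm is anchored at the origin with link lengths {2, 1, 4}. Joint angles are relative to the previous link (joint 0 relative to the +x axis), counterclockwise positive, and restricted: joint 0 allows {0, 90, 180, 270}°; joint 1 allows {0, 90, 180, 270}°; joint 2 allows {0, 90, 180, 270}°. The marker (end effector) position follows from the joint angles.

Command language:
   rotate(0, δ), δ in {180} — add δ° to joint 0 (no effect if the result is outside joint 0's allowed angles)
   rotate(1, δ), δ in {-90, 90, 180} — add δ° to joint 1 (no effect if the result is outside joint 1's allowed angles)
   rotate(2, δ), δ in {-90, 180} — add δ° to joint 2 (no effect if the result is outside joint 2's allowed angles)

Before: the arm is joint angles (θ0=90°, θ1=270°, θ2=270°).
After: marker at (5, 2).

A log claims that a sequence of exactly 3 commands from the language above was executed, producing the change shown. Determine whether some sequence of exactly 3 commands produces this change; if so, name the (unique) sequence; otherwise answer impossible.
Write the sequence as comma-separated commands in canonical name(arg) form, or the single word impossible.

initial: joint angles (θ0=90°, θ1=270°, θ2=270°)
1. rotate(2, -90) → joint angles (θ0=90°, θ1=270°, θ2=180°)
2. rotate(2, -90) → joint angles (θ0=90°, θ1=270°, θ2=90°)
3. rotate(2, -90) → joint angles (θ0=90°, θ1=270°, θ2=0°)
no other 3-command option fits: unique.

rotate(2, -90), rotate(2, -90), rotate(2, -90)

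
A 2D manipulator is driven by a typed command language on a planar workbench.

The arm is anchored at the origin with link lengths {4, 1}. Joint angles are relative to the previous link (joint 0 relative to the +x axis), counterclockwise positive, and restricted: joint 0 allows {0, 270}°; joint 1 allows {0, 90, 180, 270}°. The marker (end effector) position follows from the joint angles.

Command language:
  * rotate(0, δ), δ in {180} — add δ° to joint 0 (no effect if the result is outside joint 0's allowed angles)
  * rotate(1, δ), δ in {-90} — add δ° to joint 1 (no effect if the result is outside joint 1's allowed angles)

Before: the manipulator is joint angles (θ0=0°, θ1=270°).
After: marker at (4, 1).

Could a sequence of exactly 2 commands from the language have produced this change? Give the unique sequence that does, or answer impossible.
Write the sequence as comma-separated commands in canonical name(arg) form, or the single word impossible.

rotate(1, -90), rotate(1, -90)

initial: joint angles (θ0=0°, θ1=270°)
[1] after rotate(1, -90): joint angles (θ0=0°, θ1=180°)
[2] after rotate(1, -90): joint angles (θ0=0°, θ1=90°)
no rival 2-sequence matches.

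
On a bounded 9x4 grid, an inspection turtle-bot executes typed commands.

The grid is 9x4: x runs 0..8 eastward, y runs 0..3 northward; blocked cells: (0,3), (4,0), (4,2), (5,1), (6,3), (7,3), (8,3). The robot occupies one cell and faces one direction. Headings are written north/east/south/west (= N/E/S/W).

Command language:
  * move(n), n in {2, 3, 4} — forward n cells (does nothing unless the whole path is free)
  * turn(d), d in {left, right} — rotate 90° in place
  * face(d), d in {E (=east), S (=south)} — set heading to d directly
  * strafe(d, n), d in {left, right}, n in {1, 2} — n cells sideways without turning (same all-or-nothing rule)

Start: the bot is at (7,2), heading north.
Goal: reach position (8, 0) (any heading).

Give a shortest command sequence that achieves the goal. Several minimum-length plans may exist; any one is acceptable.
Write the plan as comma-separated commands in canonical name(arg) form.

face(S), strafe(left, 1), move(2)

initial: at (7,2), heading north
t=1 face(S) ⇒ at (7,2), heading south
t=2 strafe(left, 1) ⇒ at (8,2), heading south
t=3 move(2) ⇒ at (8,0), heading south
no 2-step plan works, so 3 is optimal.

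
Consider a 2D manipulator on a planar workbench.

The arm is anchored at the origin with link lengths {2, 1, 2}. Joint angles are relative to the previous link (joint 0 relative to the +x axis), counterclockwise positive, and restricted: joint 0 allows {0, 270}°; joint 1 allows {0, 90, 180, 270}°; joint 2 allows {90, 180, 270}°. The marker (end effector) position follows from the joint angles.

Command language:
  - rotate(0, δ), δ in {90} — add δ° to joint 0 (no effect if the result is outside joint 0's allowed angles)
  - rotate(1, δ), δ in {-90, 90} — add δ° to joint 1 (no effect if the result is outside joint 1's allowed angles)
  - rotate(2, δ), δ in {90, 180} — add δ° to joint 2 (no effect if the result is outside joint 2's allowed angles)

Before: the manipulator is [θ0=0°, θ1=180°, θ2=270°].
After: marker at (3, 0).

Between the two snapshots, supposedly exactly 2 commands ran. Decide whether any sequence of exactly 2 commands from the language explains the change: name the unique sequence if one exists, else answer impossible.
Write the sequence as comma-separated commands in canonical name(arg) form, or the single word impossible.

rotate(2, 180), rotate(2, 90)

key: running rotate(2, 90) before rotate(2, 180) would end elsewhere — order is forced
start: [θ0=0°, θ1=180°, θ2=270°]
step 1 (rotate(2, 180)): [θ0=0°, θ1=180°, θ2=90°]
step 2 (rotate(2, 90)): [θ0=0°, θ1=180°, θ2=180°]
uniquely the one of 25 2-step routes that fits.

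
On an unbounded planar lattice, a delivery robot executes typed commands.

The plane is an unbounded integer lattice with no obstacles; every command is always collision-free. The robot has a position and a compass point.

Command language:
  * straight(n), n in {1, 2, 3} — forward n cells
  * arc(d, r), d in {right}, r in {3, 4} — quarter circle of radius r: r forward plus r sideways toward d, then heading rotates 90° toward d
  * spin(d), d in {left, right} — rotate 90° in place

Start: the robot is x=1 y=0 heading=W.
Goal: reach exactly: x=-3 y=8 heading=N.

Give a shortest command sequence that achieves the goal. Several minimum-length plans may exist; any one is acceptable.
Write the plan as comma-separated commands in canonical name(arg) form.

t0: x=1 y=0 heading=W
step 1 (arc(right, 4)): x=-3 y=4 heading=N
step 2 (straight(2)): x=-3 y=6 heading=N
step 3 (straight(2)): x=-3 y=8 heading=N
minimal: 3 command(s), checked below 3.

arc(right, 4), straight(2), straight(2)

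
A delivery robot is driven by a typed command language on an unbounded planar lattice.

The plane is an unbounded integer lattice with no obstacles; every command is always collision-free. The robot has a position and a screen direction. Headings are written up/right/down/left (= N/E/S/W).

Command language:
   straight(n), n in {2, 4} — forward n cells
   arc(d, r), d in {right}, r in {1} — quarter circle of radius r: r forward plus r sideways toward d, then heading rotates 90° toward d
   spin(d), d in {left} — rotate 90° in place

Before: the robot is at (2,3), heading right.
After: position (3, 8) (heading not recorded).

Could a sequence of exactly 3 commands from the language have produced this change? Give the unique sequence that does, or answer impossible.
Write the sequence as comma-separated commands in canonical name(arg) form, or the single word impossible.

key: running arc(right, 1) before spin(left) would end elsewhere — order is forced
t0: at (2,3), heading right
step 1 (spin(left)): at (2,3), heading up
step 2 (straight(4)): at (2,7), heading up
step 3 (arc(right, 1)): at (3,8), heading right
all 64 alternatives checked — unique.

spin(left), straight(4), arc(right, 1)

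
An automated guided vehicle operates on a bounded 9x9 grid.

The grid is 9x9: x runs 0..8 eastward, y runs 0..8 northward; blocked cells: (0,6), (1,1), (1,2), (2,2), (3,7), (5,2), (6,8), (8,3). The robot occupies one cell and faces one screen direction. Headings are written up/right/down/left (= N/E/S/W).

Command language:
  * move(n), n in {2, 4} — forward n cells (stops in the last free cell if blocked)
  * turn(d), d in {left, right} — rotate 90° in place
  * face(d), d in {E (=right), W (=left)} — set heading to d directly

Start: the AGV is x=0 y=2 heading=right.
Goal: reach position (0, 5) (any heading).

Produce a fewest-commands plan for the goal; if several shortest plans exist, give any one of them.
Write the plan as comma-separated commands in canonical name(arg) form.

turn(left), move(4)

begin: x=0 y=2 heading=right
1. turn(left) → x=0 y=2 heading=up
2. move(4) → x=0 y=5 heading=up
minimal: 2 command(s), checked below 2.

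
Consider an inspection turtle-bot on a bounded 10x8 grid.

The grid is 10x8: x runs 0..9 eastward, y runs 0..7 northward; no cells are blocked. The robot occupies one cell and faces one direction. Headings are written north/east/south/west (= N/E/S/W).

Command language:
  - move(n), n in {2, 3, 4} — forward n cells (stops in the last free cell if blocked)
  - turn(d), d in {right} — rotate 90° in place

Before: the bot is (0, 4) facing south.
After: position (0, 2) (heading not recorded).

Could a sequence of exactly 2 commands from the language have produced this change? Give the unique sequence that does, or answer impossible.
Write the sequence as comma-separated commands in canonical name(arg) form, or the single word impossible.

key: running turn(right) before move(2) would end elsewhere — order is forced
from: (0, 4) facing south
1. move(2) → (0, 2) facing south
2. turn(right) → (0, 2) facing west
no other 2-command option fits: unique.

move(2), turn(right)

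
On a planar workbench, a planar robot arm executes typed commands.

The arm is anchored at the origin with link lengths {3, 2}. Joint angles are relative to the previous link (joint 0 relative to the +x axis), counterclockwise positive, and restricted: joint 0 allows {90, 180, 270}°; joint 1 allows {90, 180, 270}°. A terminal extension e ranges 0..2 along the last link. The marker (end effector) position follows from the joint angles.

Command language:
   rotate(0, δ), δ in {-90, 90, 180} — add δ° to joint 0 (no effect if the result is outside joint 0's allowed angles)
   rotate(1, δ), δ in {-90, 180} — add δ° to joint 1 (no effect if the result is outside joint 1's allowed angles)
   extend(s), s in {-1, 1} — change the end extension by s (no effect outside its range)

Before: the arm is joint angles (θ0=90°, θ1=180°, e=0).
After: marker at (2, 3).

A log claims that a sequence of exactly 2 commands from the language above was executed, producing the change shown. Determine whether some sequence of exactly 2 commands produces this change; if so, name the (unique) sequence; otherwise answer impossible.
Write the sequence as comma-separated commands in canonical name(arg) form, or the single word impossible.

key: order matters: swapping rotate(1, -90) and rotate(1, 180) lands elsewhere
start: joint angles (θ0=90°, θ1=180°, e=0)
step 1 (rotate(1, -90)): joint angles (θ0=90°, θ1=90°, e=0)
step 2 (rotate(1, 180)): joint angles (θ0=90°, θ1=270°, e=0)
no rival 2-sequence matches.

rotate(1, -90), rotate(1, 180)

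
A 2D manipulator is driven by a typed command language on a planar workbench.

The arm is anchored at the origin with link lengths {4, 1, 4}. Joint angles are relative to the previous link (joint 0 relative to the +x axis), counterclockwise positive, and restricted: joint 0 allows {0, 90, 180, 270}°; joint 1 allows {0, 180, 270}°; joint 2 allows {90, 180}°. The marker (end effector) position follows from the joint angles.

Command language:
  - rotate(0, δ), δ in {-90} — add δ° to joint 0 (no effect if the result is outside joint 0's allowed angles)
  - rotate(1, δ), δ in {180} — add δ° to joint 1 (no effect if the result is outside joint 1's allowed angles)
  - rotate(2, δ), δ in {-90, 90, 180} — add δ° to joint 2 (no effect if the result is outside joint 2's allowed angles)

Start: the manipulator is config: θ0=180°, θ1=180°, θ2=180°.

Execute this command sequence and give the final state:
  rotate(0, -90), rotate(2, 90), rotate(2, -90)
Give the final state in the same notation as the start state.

config: θ0=90°, θ1=180°, θ2=90°

from: config: θ0=180°, θ1=180°, θ2=180°
t=1 rotate(0, -90) ⇒ config: θ0=90°, θ1=180°, θ2=180°
t=2 rotate(2, 90) ⇒ config: θ0=90°, θ1=180°, θ2=180°
t=3 rotate(2, -90) ⇒ config: θ0=90°, θ1=180°, θ2=90°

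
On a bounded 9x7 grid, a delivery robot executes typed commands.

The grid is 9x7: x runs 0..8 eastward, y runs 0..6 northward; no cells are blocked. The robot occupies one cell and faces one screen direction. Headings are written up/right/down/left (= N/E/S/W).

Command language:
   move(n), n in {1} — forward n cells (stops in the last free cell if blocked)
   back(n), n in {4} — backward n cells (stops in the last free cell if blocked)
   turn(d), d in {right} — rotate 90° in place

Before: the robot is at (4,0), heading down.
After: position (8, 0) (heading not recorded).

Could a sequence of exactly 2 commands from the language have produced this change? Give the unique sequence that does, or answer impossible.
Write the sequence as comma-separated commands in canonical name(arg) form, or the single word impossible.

turn(right), back(4)

key: running back(4) before turn(right) would end elsewhere — order is forced
from: at (4,0), heading down
step 1 (turn(right)): at (4,0), heading left
step 2 (back(4)): at (8,0), heading left
uniquely the one of 9 2-step routes that fits.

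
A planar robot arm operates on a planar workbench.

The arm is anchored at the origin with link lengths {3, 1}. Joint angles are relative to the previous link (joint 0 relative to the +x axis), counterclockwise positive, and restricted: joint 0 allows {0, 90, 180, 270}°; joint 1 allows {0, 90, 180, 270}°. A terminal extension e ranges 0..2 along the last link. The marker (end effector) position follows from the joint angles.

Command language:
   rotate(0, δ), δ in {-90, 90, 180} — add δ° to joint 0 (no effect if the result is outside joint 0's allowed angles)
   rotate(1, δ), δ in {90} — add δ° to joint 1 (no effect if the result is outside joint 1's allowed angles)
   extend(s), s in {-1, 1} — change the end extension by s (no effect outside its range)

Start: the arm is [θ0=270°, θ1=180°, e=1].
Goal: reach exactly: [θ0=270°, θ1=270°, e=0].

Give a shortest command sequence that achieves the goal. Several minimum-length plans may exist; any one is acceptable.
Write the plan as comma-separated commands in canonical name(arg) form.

begin: [θ0=270°, θ1=180°, e=1]
[1] after rotate(1, 90): [θ0=270°, θ1=270°, e=1]
[2] after extend(-1): [θ0=270°, θ1=270°, e=0]
shorter routes all fall short; 2 is best.

rotate(1, 90), extend(-1)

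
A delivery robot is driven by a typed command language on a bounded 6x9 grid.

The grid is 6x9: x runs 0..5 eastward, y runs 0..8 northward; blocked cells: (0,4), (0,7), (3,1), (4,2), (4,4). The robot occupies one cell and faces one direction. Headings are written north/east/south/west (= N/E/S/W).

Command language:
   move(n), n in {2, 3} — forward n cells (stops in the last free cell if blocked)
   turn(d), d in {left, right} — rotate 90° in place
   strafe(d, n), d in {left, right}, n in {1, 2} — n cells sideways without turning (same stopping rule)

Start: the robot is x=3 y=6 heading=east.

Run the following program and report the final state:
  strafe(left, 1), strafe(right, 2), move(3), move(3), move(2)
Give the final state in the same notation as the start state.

x=5 y=5 heading=east

t0: x=3 y=6 heading=east
t=1 strafe(left, 1) ⇒ x=3 y=7 heading=east
t=2 strafe(right, 2) ⇒ x=3 y=5 heading=east
t=3 move(3) ⇒ x=5 y=5 heading=east
t=4 move(3) ⇒ x=5 y=5 heading=east
t=5 move(2) ⇒ x=5 y=5 heading=east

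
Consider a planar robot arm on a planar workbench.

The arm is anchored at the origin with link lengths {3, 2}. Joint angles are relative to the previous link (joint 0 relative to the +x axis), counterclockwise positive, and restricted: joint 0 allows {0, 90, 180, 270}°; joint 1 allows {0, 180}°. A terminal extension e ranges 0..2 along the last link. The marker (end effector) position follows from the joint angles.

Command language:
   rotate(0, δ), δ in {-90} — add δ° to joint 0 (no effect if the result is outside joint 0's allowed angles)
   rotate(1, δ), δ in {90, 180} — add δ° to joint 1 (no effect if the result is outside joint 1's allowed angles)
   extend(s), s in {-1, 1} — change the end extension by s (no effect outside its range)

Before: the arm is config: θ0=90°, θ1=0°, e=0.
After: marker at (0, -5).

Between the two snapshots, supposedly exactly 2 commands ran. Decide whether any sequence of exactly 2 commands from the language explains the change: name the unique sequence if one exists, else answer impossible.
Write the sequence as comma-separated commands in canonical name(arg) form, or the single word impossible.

start: config: θ0=90°, θ1=0°, e=0
step 1 (rotate(0, -90)): config: θ0=0°, θ1=0°, e=0
step 2 (rotate(0, -90)): config: θ0=270°, θ1=0°, e=0
no other 2-command option fits: unique.

rotate(0, -90), rotate(0, -90)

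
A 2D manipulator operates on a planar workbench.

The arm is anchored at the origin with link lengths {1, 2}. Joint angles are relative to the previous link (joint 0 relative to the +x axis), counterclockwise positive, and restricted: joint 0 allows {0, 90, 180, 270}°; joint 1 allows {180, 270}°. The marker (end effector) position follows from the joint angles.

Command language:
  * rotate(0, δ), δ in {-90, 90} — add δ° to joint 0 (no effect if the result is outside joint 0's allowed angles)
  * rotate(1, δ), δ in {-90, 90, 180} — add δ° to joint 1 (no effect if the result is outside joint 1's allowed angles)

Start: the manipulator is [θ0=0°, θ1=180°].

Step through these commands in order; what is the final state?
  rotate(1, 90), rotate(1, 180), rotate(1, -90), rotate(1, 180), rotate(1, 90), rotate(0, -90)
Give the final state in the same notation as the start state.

[θ0=270°, θ1=270°]

initial: [θ0=0°, θ1=180°]
1. rotate(1, 90) → [θ0=0°, θ1=270°]
2. rotate(1, 180) → [θ0=0°, θ1=270°]
3. rotate(1, -90) → [θ0=0°, θ1=180°]
4. rotate(1, 180) → [θ0=0°, θ1=180°]
5. rotate(1, 90) → [θ0=0°, θ1=270°]
6. rotate(0, -90) → [θ0=270°, θ1=270°]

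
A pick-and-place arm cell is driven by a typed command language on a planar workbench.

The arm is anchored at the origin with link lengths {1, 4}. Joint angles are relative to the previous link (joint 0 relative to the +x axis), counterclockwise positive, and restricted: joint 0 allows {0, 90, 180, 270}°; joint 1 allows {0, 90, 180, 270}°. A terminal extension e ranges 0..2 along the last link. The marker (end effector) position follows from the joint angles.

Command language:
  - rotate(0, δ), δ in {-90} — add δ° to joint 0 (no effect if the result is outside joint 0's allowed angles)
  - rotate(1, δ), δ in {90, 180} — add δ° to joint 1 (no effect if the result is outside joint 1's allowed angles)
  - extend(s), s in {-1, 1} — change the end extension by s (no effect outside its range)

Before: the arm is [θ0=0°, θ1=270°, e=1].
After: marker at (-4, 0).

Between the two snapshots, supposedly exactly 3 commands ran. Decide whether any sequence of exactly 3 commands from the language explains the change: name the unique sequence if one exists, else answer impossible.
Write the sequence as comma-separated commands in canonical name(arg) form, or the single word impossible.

start: [θ0=0°, θ1=270°, e=1]
t=1 rotate(1, 90) ⇒ [θ0=0°, θ1=0°, e=1]
t=2 rotate(1, 90) ⇒ [θ0=0°, θ1=90°, e=1]
t=3 rotate(1, 90) ⇒ [θ0=0°, θ1=180°, e=1]
no other 3-command option fits: unique.

rotate(1, 90), rotate(1, 90), rotate(1, 90)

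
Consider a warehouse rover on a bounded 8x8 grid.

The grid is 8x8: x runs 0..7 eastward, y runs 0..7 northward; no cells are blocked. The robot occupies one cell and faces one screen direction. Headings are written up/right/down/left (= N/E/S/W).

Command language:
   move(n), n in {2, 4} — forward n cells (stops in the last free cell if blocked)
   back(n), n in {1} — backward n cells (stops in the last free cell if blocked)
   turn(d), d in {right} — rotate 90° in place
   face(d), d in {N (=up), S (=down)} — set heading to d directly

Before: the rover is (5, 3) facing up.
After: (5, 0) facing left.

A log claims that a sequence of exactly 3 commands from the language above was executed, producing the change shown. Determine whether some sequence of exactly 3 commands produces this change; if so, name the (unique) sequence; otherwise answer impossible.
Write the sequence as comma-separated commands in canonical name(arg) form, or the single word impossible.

key: running turn(right) before face(S) would end elsewhere — order is forced
start: (5, 3) facing up
[1] after face(S): (5, 3) facing down
[2] after move(4): (5, 0) facing down
[3] after turn(right): (5, 0) facing left
uniquely the one of 216 3-step routes that fits.

face(S), move(4), turn(right)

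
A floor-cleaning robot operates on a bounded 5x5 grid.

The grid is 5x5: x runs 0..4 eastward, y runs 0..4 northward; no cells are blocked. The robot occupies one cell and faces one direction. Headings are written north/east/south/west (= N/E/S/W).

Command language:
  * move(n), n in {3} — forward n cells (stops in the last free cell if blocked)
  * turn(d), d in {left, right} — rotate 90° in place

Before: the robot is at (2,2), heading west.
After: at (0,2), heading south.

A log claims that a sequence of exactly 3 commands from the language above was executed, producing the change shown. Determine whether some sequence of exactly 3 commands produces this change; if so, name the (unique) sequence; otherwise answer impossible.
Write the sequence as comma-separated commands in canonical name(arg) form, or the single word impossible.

move(3), move(3), turn(left)

key: the first move(3) runs into the grid edge before its full distance
t0: at (2,2), heading west
step 1 (move(3)): at (0,2), heading west
step 2 (move(3)): at (0,2), heading west
step 3 (turn(left)): at (0,2), heading south
all 27 alternatives checked — unique.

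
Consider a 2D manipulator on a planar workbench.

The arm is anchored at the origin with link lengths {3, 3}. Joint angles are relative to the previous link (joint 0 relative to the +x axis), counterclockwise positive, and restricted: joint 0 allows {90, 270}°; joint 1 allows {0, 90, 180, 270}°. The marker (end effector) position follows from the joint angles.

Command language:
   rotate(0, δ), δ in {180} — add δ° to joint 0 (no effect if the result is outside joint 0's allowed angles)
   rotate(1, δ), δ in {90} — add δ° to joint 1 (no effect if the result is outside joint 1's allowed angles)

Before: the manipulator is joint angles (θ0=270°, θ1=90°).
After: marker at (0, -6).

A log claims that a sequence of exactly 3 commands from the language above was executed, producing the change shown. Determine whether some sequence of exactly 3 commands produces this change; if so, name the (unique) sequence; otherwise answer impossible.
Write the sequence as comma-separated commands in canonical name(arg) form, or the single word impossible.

rotate(1, 90), rotate(1, 90), rotate(1, 90)

begin: joint angles (θ0=270°, θ1=90°)
1. rotate(1, 90) → joint angles (θ0=270°, θ1=180°)
2. rotate(1, 90) → joint angles (θ0=270°, θ1=270°)
3. rotate(1, 90) → joint angles (θ0=270°, θ1=0°)
uniquely the one of 8 3-step routes that fits.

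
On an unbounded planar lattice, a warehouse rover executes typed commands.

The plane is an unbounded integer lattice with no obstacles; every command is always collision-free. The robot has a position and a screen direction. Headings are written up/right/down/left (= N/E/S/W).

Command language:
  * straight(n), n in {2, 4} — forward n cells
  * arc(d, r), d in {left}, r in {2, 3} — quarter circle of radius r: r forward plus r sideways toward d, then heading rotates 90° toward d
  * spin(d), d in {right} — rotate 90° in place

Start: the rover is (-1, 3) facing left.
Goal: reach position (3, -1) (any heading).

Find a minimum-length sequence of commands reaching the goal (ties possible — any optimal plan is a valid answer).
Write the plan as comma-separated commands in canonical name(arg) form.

arc(left, 2), arc(left, 2), straight(4)

from: (-1, 3) facing left
step 1 (arc(left, 2)): (-3, 1) facing down
step 2 (arc(left, 2)): (-1, -1) facing right
step 3 (straight(4)): (3, -1) facing right
no 2-step plan works, so 3 is optimal.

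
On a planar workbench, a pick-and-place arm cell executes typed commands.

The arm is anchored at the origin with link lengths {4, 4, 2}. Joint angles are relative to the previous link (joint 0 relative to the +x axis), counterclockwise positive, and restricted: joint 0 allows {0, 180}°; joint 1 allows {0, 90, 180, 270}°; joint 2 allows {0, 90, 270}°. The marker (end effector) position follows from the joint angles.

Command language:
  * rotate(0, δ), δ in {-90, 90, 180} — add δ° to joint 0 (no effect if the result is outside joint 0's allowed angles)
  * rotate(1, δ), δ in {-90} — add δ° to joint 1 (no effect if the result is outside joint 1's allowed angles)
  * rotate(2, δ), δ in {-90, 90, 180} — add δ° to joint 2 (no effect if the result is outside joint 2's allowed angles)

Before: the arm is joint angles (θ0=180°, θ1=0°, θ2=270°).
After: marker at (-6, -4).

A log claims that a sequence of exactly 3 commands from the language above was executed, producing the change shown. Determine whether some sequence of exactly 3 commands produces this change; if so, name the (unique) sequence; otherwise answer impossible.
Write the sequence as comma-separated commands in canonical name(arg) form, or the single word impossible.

rotate(1, -90), rotate(1, -90), rotate(1, -90)

initial: joint angles (θ0=180°, θ1=0°, θ2=270°)
step 1 (rotate(1, -90)): joint angles (θ0=180°, θ1=270°, θ2=270°)
step 2 (rotate(1, -90)): joint angles (θ0=180°, θ1=180°, θ2=270°)
step 3 (rotate(1, -90)): joint angles (θ0=180°, θ1=90°, θ2=270°)
no other 3-command option fits: unique.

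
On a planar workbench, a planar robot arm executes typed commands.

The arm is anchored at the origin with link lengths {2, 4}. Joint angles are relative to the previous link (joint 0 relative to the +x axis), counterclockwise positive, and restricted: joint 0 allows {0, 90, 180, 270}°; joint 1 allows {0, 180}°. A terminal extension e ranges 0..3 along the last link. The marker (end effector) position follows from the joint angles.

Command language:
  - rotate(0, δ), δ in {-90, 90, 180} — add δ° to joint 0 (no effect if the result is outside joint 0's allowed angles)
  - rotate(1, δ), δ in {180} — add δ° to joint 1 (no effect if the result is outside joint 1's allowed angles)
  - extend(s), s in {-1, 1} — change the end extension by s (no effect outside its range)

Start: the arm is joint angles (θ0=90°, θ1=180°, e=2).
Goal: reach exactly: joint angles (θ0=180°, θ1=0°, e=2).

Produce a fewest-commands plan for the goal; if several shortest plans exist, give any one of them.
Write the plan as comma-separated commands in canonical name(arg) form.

rotate(0, 90), rotate(1, 180)

start: joint angles (θ0=90°, θ1=180°, e=2)
t=1 rotate(0, 90) ⇒ joint angles (θ0=180°, θ1=180°, e=2)
t=2 rotate(1, 180) ⇒ joint angles (θ0=180°, θ1=0°, e=2)
shorter routes all fall short; 2 is best.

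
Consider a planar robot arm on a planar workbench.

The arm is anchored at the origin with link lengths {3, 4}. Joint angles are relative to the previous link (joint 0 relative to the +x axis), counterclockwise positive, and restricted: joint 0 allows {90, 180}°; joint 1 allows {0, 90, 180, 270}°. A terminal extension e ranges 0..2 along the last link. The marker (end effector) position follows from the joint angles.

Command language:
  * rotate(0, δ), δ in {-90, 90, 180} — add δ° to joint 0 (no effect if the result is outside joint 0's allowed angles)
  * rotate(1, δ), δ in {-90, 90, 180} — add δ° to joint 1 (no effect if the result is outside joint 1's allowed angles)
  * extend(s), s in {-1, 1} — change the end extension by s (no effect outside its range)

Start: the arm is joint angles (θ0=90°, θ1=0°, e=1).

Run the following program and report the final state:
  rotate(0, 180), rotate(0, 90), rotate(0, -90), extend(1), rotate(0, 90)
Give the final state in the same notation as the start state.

initial: joint angles (θ0=90°, θ1=0°, e=1)
[1] after rotate(0, 180): joint angles (θ0=90°, θ1=0°, e=1)
[2] after rotate(0, 90): joint angles (θ0=180°, θ1=0°, e=1)
[3] after rotate(0, -90): joint angles (θ0=90°, θ1=0°, e=1)
[4] after extend(1): joint angles (θ0=90°, θ1=0°, e=2)
[5] after rotate(0, 90): joint angles (θ0=180°, θ1=0°, e=2)

joint angles (θ0=180°, θ1=0°, e=2)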